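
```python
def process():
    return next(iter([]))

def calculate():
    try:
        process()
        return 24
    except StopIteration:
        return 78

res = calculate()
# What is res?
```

Step-by-step execution trace:
1. `calculate()` calls `process()`.
2. `process()` evaluates `next(iter([]))`, which raises StopIteration; it propagates to the caller.
3. `return 24` is not reached.
4. `except StopIteration` in calculate matches → returns 78.
5. res = 78.
Result: 78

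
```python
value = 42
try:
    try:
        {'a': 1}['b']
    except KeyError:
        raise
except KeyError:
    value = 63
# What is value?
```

Step-by-step execution trace:
1. Inner try: `{'a': 1}['b']` raises KeyError.
2. Inner `except KeyError` matches; bare `raise` re-raises the same KeyError.
3. Outer `except KeyError` matches → value = 63.
Result: 63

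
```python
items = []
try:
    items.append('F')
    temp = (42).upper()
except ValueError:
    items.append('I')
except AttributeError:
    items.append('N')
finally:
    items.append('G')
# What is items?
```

Step-by-step execution trace:
1. try: `items.append('F')` → items = ['F'].
2. `temp = (42).upper()` raises AttributeError.
3. `except ValueError` does not match AttributeError; skipped.
4. `except AttributeError` matches → `items.append('N')` → items = ['F', 'N'].
5. finally always runs: `items.append('G')` → items = ['F', 'N', 'G'].
Result: ['F', 'N', 'G']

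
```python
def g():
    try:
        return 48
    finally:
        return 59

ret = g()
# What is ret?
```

Step-by-step execution trace:
1. `g()` enters try: `return 48` sets pending return value 48.
2. Before returning, `finally: return 59` runs and overrides the pending return.
3. g() returns 59 → ret = 59.
Result: 59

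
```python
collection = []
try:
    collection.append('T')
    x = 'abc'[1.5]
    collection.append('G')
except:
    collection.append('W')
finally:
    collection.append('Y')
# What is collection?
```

Step-by-step execution trace:
1. try: `collection.append('T')` → collection = ['T'].
2. `x = 'abc'[1.5]` raises TypeError; `collection.append('G')` is not reached.
3. bare `except` matches → `collection.append('W')` → collection = ['T', 'W'].
4. finally always runs: `collection.append('Y')` → collection = ['T', 'W', 'Y'].
Result: ['T', 'W', 'Y']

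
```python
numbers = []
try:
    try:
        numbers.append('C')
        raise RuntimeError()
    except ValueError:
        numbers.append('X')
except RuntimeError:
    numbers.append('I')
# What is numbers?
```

Step-by-step execution trace:
1. Inner try: `numbers.append('C')` → numbers = ['C'].
2. `raise RuntimeError()` raises RuntimeError.
3. Inner `except ValueError` does not match RuntimeError; exception propagates to outer try.
4. Outer `except RuntimeError` matches → `numbers.append('I')` → numbers = ['C', 'I'].
Result: ['C', 'I']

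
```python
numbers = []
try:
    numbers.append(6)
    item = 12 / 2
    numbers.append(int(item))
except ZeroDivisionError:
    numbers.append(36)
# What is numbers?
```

Step-by-step execution trace:
1. try: `numbers.append(6)` → numbers = [6].
2. `item = 12 / 2` → item = 6.0. No exception raised.
3. `numbers.append(int(item))` → numbers = [6, 6].
4. `except ZeroDivisionError` is skipped (no exception was raised).
Result: [6, 6]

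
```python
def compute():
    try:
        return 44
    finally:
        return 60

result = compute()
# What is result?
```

Step-by-step execution trace:
1. `compute()` enters try: `return 44` sets pending return value 44.
2. Before returning, `finally: return 60` runs and overrides the pending return.
3. compute() returns 60 → result = 60.
Result: 60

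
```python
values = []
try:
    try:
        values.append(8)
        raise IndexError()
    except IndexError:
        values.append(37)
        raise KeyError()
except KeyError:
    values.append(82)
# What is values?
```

Step-by-step execution trace:
1. Inner try: `values.append(8)` → values = [8].
2. `raise IndexError()` raises IndexError.
3. Inner `except IndexError` matches → `values.append(37)` → values = [8, 37].
4. `raise KeyError()` raises KeyError; propagates to outer try.
5. Outer `except KeyError` matches → `values.append(82)` → values = [8, 37, 82].
Result: [8, 37, 82]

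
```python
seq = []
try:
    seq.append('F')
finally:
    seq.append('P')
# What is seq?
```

Step-by-step execution trace:
1. try: `seq.append('F')` → seq = ['F'].
2. The try body completes without raising.
3. finally always runs: `seq.append('P')` → seq = ['F', 'P'].
Result: ['F', 'P']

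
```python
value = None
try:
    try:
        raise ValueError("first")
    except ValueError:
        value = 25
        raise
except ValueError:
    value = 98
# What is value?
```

Step-by-step execution trace:
1. Inner try: `raise ValueError("first")` raises ValueError.
2. Inner `except ValueError` matches → value = 25.
3. bare `raise` re-raises the same ValueError.
4. Outer `except ValueError` matches → value = 98.
Result: 98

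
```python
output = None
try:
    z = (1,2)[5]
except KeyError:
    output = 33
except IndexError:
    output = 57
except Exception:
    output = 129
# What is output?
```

Step-by-step execution trace:
1. `z = (1,2)[5]` raises IndexError.
2. `except KeyError` does not match IndexError; skipped.
3. `except IndexError` matches → output = 57.
4. Remaining except clauses are skipped.
Result: 57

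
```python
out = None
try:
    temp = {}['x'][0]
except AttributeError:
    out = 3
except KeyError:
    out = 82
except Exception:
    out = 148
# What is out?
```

Step-by-step execution trace:
1. `temp = {}['x'][0]` raises KeyError.
2. `except AttributeError` does not match KeyError; skipped.
3. `except KeyError` matches → out = 82.
4. Remaining except clauses are skipped.
Result: 82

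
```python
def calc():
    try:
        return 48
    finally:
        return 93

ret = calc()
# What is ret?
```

Step-by-step execution trace:
1. `calc()` enters try: `return 48` sets pending return value 48.
2. Before returning, `finally: return 93` runs and overrides the pending return.
3. calc() returns 93 → ret = 93.
Result: 93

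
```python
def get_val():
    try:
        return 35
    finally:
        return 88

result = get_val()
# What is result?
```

Step-by-step execution trace:
1. `get_val()` enters try: `return 35` sets pending return value 35.
2. Before returning, `finally: return 88` runs and overrides the pending return.
3. get_val() returns 88 → result = 88.
Result: 88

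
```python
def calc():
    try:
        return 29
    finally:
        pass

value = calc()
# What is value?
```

Step-by-step execution trace:
1. `calc()` enters try: `return 29` sets pending return value 29.
2. Before returning, `finally: pass` runs (no effect).
3. calc() returns 29 → value = 29.
Result: 29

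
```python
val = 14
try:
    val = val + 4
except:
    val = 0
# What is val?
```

Step-by-step execution trace:
1. val starts at 14.
2. try: `val = val + 4` → val = 18. No exception raised.
3. `except` is skipped.
Result: 18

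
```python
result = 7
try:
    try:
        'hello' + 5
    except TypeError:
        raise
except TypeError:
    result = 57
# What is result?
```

Step-by-step execution trace:
1. Inner try: `'hello' + 5` raises TypeError.
2. Inner `except TypeError` matches; bare `raise` re-raises the same TypeError.
3. Outer `except TypeError` matches → result = 57.
Result: 57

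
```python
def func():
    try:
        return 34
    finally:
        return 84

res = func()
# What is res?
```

Step-by-step execution trace:
1. `func()` enters try: `return 34` sets pending return value 34.
2. Before returning, `finally: return 84` runs and overrides the pending return.
3. func() returns 84 → res = 84.
Result: 84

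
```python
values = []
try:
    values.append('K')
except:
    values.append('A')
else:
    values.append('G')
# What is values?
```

Step-by-step execution trace:
1. try: `values.append('K')` → values = ['K']. No exception raised.
2. `except` is skipped.
3. `else` runs (try completed without exception): `values.append('G')` → values = ['K', 'G'].
Result: ['K', 'G']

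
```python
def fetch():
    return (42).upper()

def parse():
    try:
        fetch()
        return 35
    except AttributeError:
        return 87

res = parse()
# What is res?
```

Step-by-step execution trace:
1. `parse()` calls `fetch()`.
2. `fetch()` evaluates `(42).upper()`, which raises AttributeError; it propagates to the caller.
3. `return 35` is not reached.
4. `except AttributeError` in parse matches → returns 87.
5. res = 87.
Result: 87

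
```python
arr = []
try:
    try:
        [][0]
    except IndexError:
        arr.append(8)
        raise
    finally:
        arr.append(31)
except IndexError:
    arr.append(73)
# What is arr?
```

Step-by-step execution trace:
1. Inner try: `[][0]` raises IndexError.
2. Inner `except IndexError` matches → `arr.append(8)` → arr = [8].
3. bare `raise` re-raises IndexError.
4. Inner `finally` runs during unwinding: `arr.append(31)` → arr = [8, 31].
5. Outer `except IndexError` matches → `arr.append(73)` → arr = [8, 31, 73].
Result: [8, 31, 73]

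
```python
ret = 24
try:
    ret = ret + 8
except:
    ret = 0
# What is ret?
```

Step-by-step execution trace:
1. ret starts at 24.
2. try: `ret = ret + 8` → ret = 32. No exception raised.
3. `except` is skipped.
Result: 32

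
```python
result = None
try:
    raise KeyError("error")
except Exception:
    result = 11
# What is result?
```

Step-by-step execution trace:
1. `raise KeyError(...)` raises KeyError.
2. `except Exception` matches (KeyError is a subclass of Exception) → result = 11.
Result: 11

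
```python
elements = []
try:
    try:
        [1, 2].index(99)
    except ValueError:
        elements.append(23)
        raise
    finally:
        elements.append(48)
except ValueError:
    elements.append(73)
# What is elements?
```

Step-by-step execution trace:
1. Inner try: `[1, 2].index(99)` raises ValueError.
2. Inner `except ValueError` matches → `elements.append(23)` → elements = [23].
3. bare `raise` re-raises ValueError.
4. Inner `finally` runs during unwinding: `elements.append(48)` → elements = [23, 48].
5. Outer `except ValueError` matches → `elements.append(73)` → elements = [23, 48, 73].
Result: [23, 48, 73]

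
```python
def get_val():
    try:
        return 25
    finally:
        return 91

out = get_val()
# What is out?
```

Step-by-step execution trace:
1. `get_val()` enters try: `return 25` sets pending return value 25.
2. Before returning, `finally: return 91` runs and overrides the pending return.
3. get_val() returns 91 → out = 91.
Result: 91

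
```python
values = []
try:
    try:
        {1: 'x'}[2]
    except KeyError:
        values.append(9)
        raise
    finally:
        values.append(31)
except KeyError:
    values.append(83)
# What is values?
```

Step-by-step execution trace:
1. Inner try: `{1: 'x'}[2]` raises KeyError.
2. Inner `except KeyError` matches → `values.append(9)` → values = [9].
3. bare `raise` re-raises KeyError.
4. Inner `finally` runs during unwinding: `values.append(31)` → values = [9, 31].
5. Outer `except KeyError` matches → `values.append(83)` → values = [9, 31, 83].
Result: [9, 31, 83]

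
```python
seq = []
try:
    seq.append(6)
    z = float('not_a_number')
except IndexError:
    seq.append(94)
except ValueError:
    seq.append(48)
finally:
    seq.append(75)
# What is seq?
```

Step-by-step execution trace:
1. try: `seq.append(6)` → seq = [6].
2. `z = float('not_a_number')` raises ValueError.
3. `except IndexError` does not match ValueError; skipped.
4. `except ValueError` matches → `seq.append(48)` → seq = [6, 48].
5. finally always runs: `seq.append(75)` → seq = [6, 48, 75].
Result: [6, 48, 75]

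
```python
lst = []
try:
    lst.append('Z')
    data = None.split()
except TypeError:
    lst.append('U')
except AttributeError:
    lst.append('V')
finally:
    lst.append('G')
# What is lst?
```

Step-by-step execution trace:
1. try: `lst.append('Z')` → lst = ['Z'].
2. `data = None.split()` raises AttributeError.
3. `except TypeError` does not match AttributeError; skipped.
4. `except AttributeError` matches → `lst.append('V')` → lst = ['Z', 'V'].
5. finally always runs: `lst.append('G')` → lst = ['Z', 'V', 'G'].
Result: ['Z', 'V', 'G']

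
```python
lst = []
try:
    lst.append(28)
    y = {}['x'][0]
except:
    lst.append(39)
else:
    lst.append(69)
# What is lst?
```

Step-by-step execution trace:
1. try: `lst.append(28)` → lst = [28].
2. `y = {}['x'][0]` raises KeyError.
3. bare `except` matches → `lst.append(39)` → lst = [28, 39].
4. `else` is skipped (an exception was raised).
Result: [28, 39]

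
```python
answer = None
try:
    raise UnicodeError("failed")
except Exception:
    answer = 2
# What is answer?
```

Step-by-step execution trace:
1. `raise UnicodeError(...)` raises UnicodeError.
2. `except Exception` matches (UnicodeError is a subclass of Exception) → answer = 2.
Result: 2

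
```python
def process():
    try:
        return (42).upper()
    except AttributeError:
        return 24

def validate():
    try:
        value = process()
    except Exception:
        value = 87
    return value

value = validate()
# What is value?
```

Step-by-step execution trace:
1. `validate()` calls `process()`.
2. In process: `(42).upper()` raises AttributeError; `except AttributeError` catches it → returns 24.
3. In validate: `value = process()` → value = 24. No exception reaches validate.
4. `except Exception` is skipped; validate returns 24.
5. value = 24.
Result: 24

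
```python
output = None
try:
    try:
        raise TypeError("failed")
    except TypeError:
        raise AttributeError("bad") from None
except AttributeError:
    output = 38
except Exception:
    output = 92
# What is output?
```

Step-by-step execution trace:
1. Inner try raises TypeError; inner `except TypeError` catches it.
2. `raise AttributeError(...) from None` raises AttributeError (from None suppresses __context__, but the active exception is still AttributeError).
3. Outer `except AttributeError` matches → output = 38.
4. `except Exception` is not reached.
Result: 38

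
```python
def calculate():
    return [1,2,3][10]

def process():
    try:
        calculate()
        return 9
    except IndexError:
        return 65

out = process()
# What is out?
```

Step-by-step execution trace:
1. `process()` calls `calculate()`.
2. `calculate()` evaluates `[1,2,3][10]`, which raises IndexError; it propagates to the caller.
3. `return 9` is not reached.
4. `except IndexError` in process matches → returns 65.
5. out = 65.
Result: 65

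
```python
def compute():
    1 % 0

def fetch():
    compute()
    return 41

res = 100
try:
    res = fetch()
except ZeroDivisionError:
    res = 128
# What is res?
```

Step-by-step execution trace:
1. res starts at 100.
2. try: `fetch()` calls `compute()`.
3. `compute()` evaluates `1 % 0`, which raises ZeroDivisionError; it propagates through fetch (uncaught).
4. `return 41` in fetch is not reached; the assignment to res does not complete.
5. `except ZeroDivisionError` matches → res = 128.
Result: 128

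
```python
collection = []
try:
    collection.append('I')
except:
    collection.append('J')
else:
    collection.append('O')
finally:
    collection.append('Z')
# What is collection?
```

Step-by-step execution trace:
1. try: `collection.append('I')` → collection = ['I']. No exception raised.
2. `except` is skipped.
3. `else` runs: `collection.append('O')` → collection = ['I', 'O'].
4. `finally` always runs: `collection.append('Z')` → collection = ['I', 'O', 'Z'].
Result: ['I', 'O', 'Z']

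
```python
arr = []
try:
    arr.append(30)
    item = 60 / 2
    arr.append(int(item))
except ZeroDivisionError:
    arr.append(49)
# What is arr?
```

Step-by-step execution trace:
1. try: `arr.append(30)` → arr = [30].
2. `item = 60 / 2` → item = 30.0. No exception raised.
3. `arr.append(int(item))` → arr = [30, 30].
4. `except ZeroDivisionError` is skipped (no exception was raised).
Result: [30, 30]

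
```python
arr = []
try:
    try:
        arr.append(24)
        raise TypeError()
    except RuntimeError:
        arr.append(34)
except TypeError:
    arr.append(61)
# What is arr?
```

Step-by-step execution trace:
1. Inner try: `arr.append(24)` → arr = [24].
2. `raise TypeError()` raises TypeError.
3. Inner `except RuntimeError` does not match TypeError; exception propagates to outer try.
4. Outer `except TypeError` matches → `arr.append(61)` → arr = [24, 61].
Result: [24, 61]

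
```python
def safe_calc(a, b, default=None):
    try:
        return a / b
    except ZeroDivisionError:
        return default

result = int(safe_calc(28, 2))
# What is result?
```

Step-by-step execution trace:
1. `safe_calc(28, 2)` enters try: `return 28 / 2` → returns 14.0. No exception raised.
2. `except ZeroDivisionError` is skipped.
3. `int(14.0)` → 14 → result = 14.
Result: 14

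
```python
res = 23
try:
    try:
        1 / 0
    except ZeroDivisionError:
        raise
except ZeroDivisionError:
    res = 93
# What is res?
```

Step-by-step execution trace:
1. Inner try: `1 / 0` raises ZeroDivisionError.
2. Inner `except ZeroDivisionError` matches; bare `raise` re-raises the same ZeroDivisionError.
3. Outer `except ZeroDivisionError` matches → res = 93.
Result: 93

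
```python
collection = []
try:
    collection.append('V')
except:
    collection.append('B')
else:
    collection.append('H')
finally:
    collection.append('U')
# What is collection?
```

Step-by-step execution trace:
1. try: `collection.append('V')` → collection = ['V']. No exception raised.
2. `except` is skipped.
3. `else` runs: `collection.append('H')` → collection = ['V', 'H'].
4. `finally` always runs: `collection.append('U')` → collection = ['V', 'H', 'U'].
Result: ['V', 'H', 'U']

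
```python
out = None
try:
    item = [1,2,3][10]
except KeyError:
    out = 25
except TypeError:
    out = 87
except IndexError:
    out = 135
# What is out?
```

Step-by-step execution trace:
1. `item = [1,2,3][10]` raises IndexError.
2. `except KeyError` does not match IndexError; skipped.
3. `except TypeError` does not match IndexError; skipped.
4. `except IndexError` matches → out = 135.
Result: 135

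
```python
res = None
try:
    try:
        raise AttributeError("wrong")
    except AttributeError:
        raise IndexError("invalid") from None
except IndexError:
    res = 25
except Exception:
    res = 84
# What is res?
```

Step-by-step execution trace:
1. Inner try raises AttributeError; inner `except AttributeError` catches it.
2. `raise IndexError(...) from None` raises IndexError (from None suppresses __context__, but the active exception is still IndexError).
3. Outer `except IndexError` matches → res = 25.
4. `except Exception` is not reached.
Result: 25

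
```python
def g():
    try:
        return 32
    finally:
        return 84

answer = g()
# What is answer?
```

Step-by-step execution trace:
1. `g()` enters try: `return 32` sets pending return value 32.
2. Before returning, `finally: return 84` runs and overrides the pending return.
3. g() returns 84 → answer = 84.
Result: 84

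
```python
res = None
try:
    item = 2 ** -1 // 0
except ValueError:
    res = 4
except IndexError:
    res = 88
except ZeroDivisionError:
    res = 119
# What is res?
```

Step-by-step execution trace:
1. `item = 2 ** -1 // 0` raises ZeroDivisionError.
2. `except ValueError` does not match ZeroDivisionError; skipped.
3. `except IndexError` does not match ZeroDivisionError; skipped.
4. `except ZeroDivisionError` matches → res = 119.
Result: 119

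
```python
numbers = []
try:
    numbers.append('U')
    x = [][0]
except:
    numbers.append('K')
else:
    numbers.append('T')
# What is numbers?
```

Step-by-step execution trace:
1. try: `numbers.append('U')` → numbers = ['U'].
2. `x = [][0]` raises IndexError.
3. bare `except` matches → `numbers.append('K')` → numbers = ['U', 'K'].
4. `else` is skipped (an exception was raised).
Result: ['U', 'K']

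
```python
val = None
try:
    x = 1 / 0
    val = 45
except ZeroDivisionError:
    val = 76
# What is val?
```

Step-by-step execution trace:
1. `x = 1 / 0` raises ZeroDivisionError.
2. `val = 45` is not reached.
3. `except ZeroDivisionError` matches → val = 76.
Result: 76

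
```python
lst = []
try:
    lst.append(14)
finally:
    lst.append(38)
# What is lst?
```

Step-by-step execution trace:
1. try: `lst.append(14)` → lst = [14].
2. The try body completes without raising.
3. finally always runs: `lst.append(38)` → lst = [14, 38].
Result: [14, 38]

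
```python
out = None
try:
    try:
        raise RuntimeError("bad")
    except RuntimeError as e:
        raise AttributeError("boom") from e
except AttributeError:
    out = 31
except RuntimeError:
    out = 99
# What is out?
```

Step-by-step execution trace:
1. Inner try raises RuntimeError; inner `except RuntimeError as e` catches it.
2. `raise AttributeError(...) from e` raises AttributeError (RuntimeError is attached as __cause__, but only AttributeError is active).
3. Outer `except AttributeError` matches → out = 31.
4. `except RuntimeError` is not reached.
Result: 31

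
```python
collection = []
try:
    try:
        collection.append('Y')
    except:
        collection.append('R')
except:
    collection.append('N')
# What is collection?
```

Step-by-step execution trace:
1. Inner try: `collection.append('Y')` → collection = ['Y']. No exception raised.
2. Inner `except` is skipped.
3. Inner try completes normally; outer `except` is skipped.
Result: ['Y']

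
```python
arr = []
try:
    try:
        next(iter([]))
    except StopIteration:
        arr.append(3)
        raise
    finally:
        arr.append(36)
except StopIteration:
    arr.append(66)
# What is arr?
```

Step-by-step execution trace:
1. Inner try: `next(iter([]))` raises StopIteration.
2. Inner `except StopIteration` matches → `arr.append(3)` → arr = [3].
3. bare `raise` re-raises StopIteration.
4. Inner `finally` runs during unwinding: `arr.append(36)` → arr = [3, 36].
5. Outer `except StopIteration` matches → `arr.append(66)` → arr = [3, 36, 66].
Result: [3, 36, 66]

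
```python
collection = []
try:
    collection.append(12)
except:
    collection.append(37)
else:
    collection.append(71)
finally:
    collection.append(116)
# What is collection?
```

Step-by-step execution trace:
1. try: `collection.append(12)` → collection = [12]. No exception raised.
2. `except` is skipped.
3. `else` runs: `collection.append(71)` → collection = [12, 71].
4. `finally` always runs: `collection.append(116)` → collection = [12, 71, 116].
Result: [12, 71, 116]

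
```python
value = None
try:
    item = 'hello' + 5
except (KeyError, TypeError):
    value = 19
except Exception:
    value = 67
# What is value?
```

Step-by-step execution trace:
1. `item = 'hello' + 5` raises TypeError.
2. `except (KeyError, TypeError)` matches (TypeError is in the tuple) → value = 19.
3. `except Exception` is not reached.
Result: 19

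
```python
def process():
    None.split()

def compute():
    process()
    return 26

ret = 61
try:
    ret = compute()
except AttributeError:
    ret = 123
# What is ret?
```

Step-by-step execution trace:
1. ret starts at 61.
2. try: `compute()` calls `process()`.
3. `process()` evaluates `None.split()`, which raises AttributeError; it propagates through compute (uncaught).
4. `return 26` in compute is not reached; the assignment to ret does not complete.
5. `except AttributeError` matches → ret = 123.
Result: 123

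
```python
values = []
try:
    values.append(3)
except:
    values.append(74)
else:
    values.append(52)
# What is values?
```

Step-by-step execution trace:
1. try: `values.append(3)` → values = [3]. No exception raised.
2. `except` is skipped.
3. `else` runs (try completed without exception): `values.append(52)` → values = [3, 52].
Result: [3, 52]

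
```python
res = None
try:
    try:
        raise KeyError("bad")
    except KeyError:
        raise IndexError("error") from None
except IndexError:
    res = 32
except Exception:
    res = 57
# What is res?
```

Step-by-step execution trace:
1. Inner try raises KeyError; inner `except KeyError` catches it.
2. `raise IndexError(...) from None` raises IndexError (from None suppresses __context__, but the active exception is still IndexError).
3. Outer `except IndexError` matches → res = 32.
4. `except Exception` is not reached.
Result: 32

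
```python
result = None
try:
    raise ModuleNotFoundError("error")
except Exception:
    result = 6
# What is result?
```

Step-by-step execution trace:
1. `raise ModuleNotFoundError(...)` raises ModuleNotFoundError.
2. `except Exception` matches (ModuleNotFoundError is a subclass of Exception) → result = 6.
Result: 6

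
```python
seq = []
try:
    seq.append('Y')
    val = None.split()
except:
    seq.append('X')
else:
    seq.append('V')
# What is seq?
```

Step-by-step execution trace:
1. try: `seq.append('Y')` → seq = ['Y'].
2. `val = None.split()` raises AttributeError.
3. bare `except` matches → `seq.append('X')` → seq = ['Y', 'X'].
4. `else` is skipped (an exception was raised).
Result: ['Y', 'X']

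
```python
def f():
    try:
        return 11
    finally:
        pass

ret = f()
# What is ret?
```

Step-by-step execution trace:
1. `f()` enters try: `return 11` sets pending return value 11.
2. Before returning, `finally: pass` runs (no effect).
3. f() returns 11 → ret = 11.
Result: 11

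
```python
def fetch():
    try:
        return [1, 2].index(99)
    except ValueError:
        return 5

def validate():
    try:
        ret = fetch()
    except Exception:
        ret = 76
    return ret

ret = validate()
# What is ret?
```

Step-by-step execution trace:
1. `validate()` calls `fetch()`.
2. In fetch: `[1, 2].index(99)` raises ValueError; `except ValueError` catches it → returns 5.
3. In validate: `ret = fetch()` → ret = 5. No exception reaches validate.
4. `except Exception` is skipped; validate returns 5.
5. ret = 5.
Result: 5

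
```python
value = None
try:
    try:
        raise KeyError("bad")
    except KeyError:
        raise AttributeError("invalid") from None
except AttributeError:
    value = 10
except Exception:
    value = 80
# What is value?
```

Step-by-step execution trace:
1. Inner try raises KeyError; inner `except KeyError` catches it.
2. `raise AttributeError(...) from None` raises AttributeError (from None suppresses __context__, but the active exception is still AttributeError).
3. Outer `except AttributeError` matches → value = 10.
4. `except Exception` is not reached.
Result: 10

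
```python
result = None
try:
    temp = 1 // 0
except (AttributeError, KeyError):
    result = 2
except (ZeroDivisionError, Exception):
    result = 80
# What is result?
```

Step-by-step execution trace:
1. `temp = 1 // 0` raises ZeroDivisionError.
2. `except (AttributeError, KeyError)` does not match ZeroDivisionError; skipped.
3. `except (ZeroDivisionError, Exception)` matches (ZeroDivisionError is in the tuple) → result = 80.
Result: 80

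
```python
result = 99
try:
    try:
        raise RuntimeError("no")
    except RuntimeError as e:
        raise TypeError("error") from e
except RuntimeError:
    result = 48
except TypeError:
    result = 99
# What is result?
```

Step-by-step execution trace:
1. Inner try raises RuntimeError; inner `except RuntimeError as e` catches it.
2. `raise TypeError(...) from e` raises TypeError (RuntimeError is attached as __cause__, but only TypeError is active).
3. Outer `except RuntimeError` does not match TypeError; skipped.
4. Outer `except TypeError` matches → result = 99.
Result: 99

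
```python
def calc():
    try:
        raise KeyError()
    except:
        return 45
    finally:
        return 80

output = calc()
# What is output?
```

Step-by-step execution trace:
1. `calc()` enters try: `raise KeyError()` raises KeyError.
2. bare `except` matches → `return 45` sets pending return value 45.
3. Before returning, `finally: return 80` runs and overrides the pending return.
4. calc() returns 80 → output = 80.
Result: 80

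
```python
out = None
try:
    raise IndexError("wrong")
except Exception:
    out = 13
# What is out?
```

Step-by-step execution trace:
1. `raise IndexError(...)` raises IndexError.
2. `except Exception` matches (IndexError is a subclass of Exception) → out = 13.
Result: 13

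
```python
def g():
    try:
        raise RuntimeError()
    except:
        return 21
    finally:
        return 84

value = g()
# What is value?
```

Step-by-step execution trace:
1. `g()` enters try: `raise RuntimeError()` raises RuntimeError.
2. bare `except` matches → `return 21` sets pending return value 21.
3. Before returning, `finally: return 84` runs and overrides the pending return.
4. g() returns 84 → value = 84.
Result: 84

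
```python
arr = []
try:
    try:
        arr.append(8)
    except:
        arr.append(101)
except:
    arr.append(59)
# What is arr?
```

Step-by-step execution trace:
1. Inner try: `arr.append(8)` → arr = [8]. No exception raised.
2. Inner `except` is skipped.
3. Inner try completes normally; outer `except` is skipped.
Result: [8]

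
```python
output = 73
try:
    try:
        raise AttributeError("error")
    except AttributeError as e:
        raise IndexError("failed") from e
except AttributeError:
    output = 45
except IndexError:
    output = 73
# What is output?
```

Step-by-step execution trace:
1. Inner try raises AttributeError; inner `except AttributeError as e` catches it.
2. `raise IndexError(...) from e` raises IndexError (AttributeError is attached as __cause__, but only IndexError is active).
3. Outer `except AttributeError` does not match IndexError; skipped.
4. Outer `except IndexError` matches → output = 73.
Result: 73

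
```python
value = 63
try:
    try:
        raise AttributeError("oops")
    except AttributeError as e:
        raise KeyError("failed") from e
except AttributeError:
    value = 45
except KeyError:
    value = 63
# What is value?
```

Step-by-step execution trace:
1. Inner try raises AttributeError; inner `except AttributeError as e` catches it.
2. `raise KeyError(...) from e` raises KeyError (AttributeError is attached as __cause__, but only KeyError is active).
3. Outer `except AttributeError` does not match KeyError; skipped.
4. Outer `except KeyError` matches → value = 63.
Result: 63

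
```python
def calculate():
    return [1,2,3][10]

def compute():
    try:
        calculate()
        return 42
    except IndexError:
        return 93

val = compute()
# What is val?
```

Step-by-step execution trace:
1. `compute()` calls `calculate()`.
2. `calculate()` evaluates `[1,2,3][10]`, which raises IndexError; it propagates to the caller.
3. `return 42` is not reached.
4. `except IndexError` in compute matches → returns 93.
5. val = 93.
Result: 93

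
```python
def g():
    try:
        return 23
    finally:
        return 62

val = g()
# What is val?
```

Step-by-step execution trace:
1. `g()` enters try: `return 23` sets pending return value 23.
2. Before returning, `finally: return 62` runs and overrides the pending return.
3. g() returns 62 → val = 62.
Result: 62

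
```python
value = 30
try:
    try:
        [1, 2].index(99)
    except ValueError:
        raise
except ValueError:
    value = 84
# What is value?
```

Step-by-step execution trace:
1. Inner try: `[1, 2].index(99)` raises ValueError.
2. Inner `except ValueError` matches; bare `raise` re-raises the same ValueError.
3. Outer `except ValueError` matches → value = 84.
Result: 84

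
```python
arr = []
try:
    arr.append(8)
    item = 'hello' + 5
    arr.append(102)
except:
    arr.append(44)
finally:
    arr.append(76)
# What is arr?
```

Step-by-step execution trace:
1. try: `arr.append(8)` → arr = [8].
2. `item = 'hello' + 5` raises TypeError; `arr.append(102)` is not reached.
3. bare `except` matches → `arr.append(44)` → arr = [8, 44].
4. finally always runs: `arr.append(76)` → arr = [8, 44, 76].
Result: [8, 44, 76]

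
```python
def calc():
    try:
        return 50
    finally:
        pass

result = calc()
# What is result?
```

Step-by-step execution trace:
1. `calc()` enters try: `return 50` sets pending return value 50.
2. Before returning, `finally: pass` runs (no effect).
3. calc() returns 50 → result = 50.
Result: 50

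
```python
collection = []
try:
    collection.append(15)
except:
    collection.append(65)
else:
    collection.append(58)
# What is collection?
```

Step-by-step execution trace:
1. try: `collection.append(15)` → collection = [15]. No exception raised.
2. `except` is skipped.
3. `else` runs (try completed without exception): `collection.append(58)` → collection = [15, 58].
Result: [15, 58]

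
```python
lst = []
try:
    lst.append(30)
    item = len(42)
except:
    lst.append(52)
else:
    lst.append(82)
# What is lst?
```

Step-by-step execution trace:
1. try: `lst.append(30)` → lst = [30].
2. `item = len(42)` raises TypeError.
3. bare `except` matches → `lst.append(52)` → lst = [30, 52].
4. `else` is skipped (an exception was raised).
Result: [30, 52]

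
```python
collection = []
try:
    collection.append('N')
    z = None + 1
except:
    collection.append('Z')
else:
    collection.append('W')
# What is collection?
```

Step-by-step execution trace:
1. try: `collection.append('N')` → collection = ['N'].
2. `z = None + 1` raises TypeError.
3. bare `except` matches → `collection.append('Z')` → collection = ['N', 'Z'].
4. `else` is skipped (an exception was raised).
Result: ['N', 'Z']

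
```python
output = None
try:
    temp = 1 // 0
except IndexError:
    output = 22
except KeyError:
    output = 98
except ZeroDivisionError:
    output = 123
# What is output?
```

Step-by-step execution trace:
1. `temp = 1 // 0` raises ZeroDivisionError.
2. `except IndexError` does not match ZeroDivisionError; skipped.
3. `except KeyError` does not match ZeroDivisionError; skipped.
4. `except ZeroDivisionError` matches → output = 123.
Result: 123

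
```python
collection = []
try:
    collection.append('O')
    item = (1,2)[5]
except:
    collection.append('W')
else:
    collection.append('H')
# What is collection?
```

Step-by-step execution trace:
1. try: `collection.append('O')` → collection = ['O'].
2. `item = (1,2)[5]` raises IndexError.
3. bare `except` matches → `collection.append('W')` → collection = ['O', 'W'].
4. `else` is skipped (an exception was raised).
Result: ['O', 'W']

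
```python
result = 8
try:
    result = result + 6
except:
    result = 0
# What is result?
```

Step-by-step execution trace:
1. result starts at 8.
2. try: `result = result + 6` → result = 14. No exception raised.
3. `except` is skipped.
Result: 14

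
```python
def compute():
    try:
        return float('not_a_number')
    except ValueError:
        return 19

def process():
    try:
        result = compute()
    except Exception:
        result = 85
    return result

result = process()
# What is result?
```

Step-by-step execution trace:
1. `process()` calls `compute()`.
2. In compute: `float('not_a_number')` raises ValueError; `except ValueError` catches it → returns 19.
3. In process: `result = compute()` → result = 19. No exception reaches process.
4. `except Exception` is skipped; process returns 19.
5. result = 19.
Result: 19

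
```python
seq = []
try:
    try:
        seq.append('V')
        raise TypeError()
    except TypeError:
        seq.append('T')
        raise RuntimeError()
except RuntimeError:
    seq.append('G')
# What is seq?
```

Step-by-step execution trace:
1. Inner try: `seq.append('V')` → seq = ['V'].
2. `raise TypeError()` raises TypeError.
3. Inner `except TypeError` matches → `seq.append('T')` → seq = ['V', 'T'].
4. `raise RuntimeError()` raises RuntimeError; propagates to outer try.
5. Outer `except RuntimeError` matches → `seq.append('G')` → seq = ['V', 'T', 'G'].
Result: ['V', 'T', 'G']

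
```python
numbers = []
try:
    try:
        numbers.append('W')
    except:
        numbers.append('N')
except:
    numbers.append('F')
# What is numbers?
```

Step-by-step execution trace:
1. Inner try: `numbers.append('W')` → numbers = ['W']. No exception raised.
2. Inner `except` is skipped.
3. Inner try completes normally; outer `except` is skipped.
Result: ['W']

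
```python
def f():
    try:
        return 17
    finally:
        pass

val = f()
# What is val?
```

Step-by-step execution trace:
1. `f()` enters try: `return 17` sets pending return value 17.
2. Before returning, `finally: pass` runs (no effect).
3. f() returns 17 → val = 17.
Result: 17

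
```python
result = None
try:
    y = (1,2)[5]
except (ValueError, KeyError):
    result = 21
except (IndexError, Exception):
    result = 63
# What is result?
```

Step-by-step execution trace:
1. `y = (1,2)[5]` raises IndexError.
2. `except (ValueError, KeyError)` does not match IndexError; skipped.
3. `except (IndexError, Exception)` matches (IndexError is in the tuple) → result = 63.
Result: 63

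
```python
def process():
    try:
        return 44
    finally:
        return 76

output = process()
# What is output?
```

Step-by-step execution trace:
1. `process()` enters try: `return 44` sets pending return value 44.
2. Before returning, `finally: return 76` runs and overrides the pending return.
3. process() returns 76 → output = 76.
Result: 76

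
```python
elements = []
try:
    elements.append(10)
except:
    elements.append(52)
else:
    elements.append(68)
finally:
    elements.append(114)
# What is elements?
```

Step-by-step execution trace:
1. try: `elements.append(10)` → elements = [10]. No exception raised.
2. `except` is skipped.
3. `else` runs: `elements.append(68)` → elements = [10, 68].
4. `finally` always runs: `elements.append(114)` → elements = [10, 68, 114].
Result: [10, 68, 114]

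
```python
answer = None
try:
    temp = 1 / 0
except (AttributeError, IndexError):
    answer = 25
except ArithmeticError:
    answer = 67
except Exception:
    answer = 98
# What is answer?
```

Step-by-step execution trace:
1. `temp = 1 / 0` raises ZeroDivisionError.
2. `except (AttributeError, IndexError)` does not match ZeroDivisionError; skipped.
3. `except ArithmeticError` matches (ZeroDivisionError is a subclass of ArithmeticError) → answer = 67.
4. `except Exception` is not reached.
Result: 67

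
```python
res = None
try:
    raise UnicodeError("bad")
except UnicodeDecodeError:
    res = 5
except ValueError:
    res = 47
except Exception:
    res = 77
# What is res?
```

Step-by-step execution trace:
1. `raise UnicodeError(...)` raises UnicodeError.
2. `except UnicodeDecodeError` does not match (UnicodeError is not a subclass of UnicodeDecodeError); skipped.
3. `except ValueError` matches (UnicodeError is a subclass of ValueError) → res = 47.
4. `except Exception` is not reached.
Result: 47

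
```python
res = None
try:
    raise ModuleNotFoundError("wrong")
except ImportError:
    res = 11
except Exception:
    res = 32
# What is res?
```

Step-by-step execution trace:
1. `raise ModuleNotFoundError(...)` raises ModuleNotFoundError.
2. `except ImportError` matches (ModuleNotFoundError is a subclass of ImportError) → res = 11.
3. `except Exception` is not reached.
Result: 11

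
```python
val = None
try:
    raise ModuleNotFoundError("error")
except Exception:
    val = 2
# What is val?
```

Step-by-step execution trace:
1. `raise ModuleNotFoundError(...)` raises ModuleNotFoundError.
2. `except Exception` matches (ModuleNotFoundError is a subclass of Exception) → val = 2.
Result: 2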